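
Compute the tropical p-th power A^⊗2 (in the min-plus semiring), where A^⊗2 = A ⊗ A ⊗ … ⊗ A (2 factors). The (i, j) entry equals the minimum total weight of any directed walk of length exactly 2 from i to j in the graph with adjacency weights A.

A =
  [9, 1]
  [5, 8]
A^⊗2 =
  [6, 9]
  [13, 6]

Each entry (A^⊗2)_ij equals the minimum over all length-2 walks i = v_0 → v_1 → … → v_2 = j of Σ_t A[v_t][v_{t+1}]. For example, for (i, j) = (0, 1) we minimise over 2 possible intermediate vertex sequences; the minimum is 9, attained along the walk 0 → 1 → 1.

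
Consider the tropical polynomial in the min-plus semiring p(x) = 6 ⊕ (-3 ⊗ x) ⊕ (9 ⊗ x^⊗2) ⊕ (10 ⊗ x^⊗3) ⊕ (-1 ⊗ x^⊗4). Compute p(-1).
p(-1) = -5

A tropical monomial a ⊗ x^⊗i evaluates to a + i · x. Evaluating each term at x = -1:
  Term 0 contributes 6 + 0 · -1 = 6
  Term 1 contributes -3 + 1 · -1 = -4
  Term 2 contributes 9 + 2 · -1 = 7
  Term 3 contributes 10 + 3 · -1 = 7
  Term 4 contributes -1 + 4 · -1 = -5
p(-1) = ⊕ of these = min[6, -4, 7, 7, -5] = -5.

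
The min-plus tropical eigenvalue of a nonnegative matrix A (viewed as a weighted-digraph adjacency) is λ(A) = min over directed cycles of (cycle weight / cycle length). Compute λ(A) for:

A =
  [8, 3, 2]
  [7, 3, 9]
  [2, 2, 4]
λ(A) = 2

Enumerate directed cycles and compute their means (weight / length). Sample:
  cycle 0 → 0: weight = 8, length = 1, mean = 8/1 ≈ 8.000
  cycle 1 → 1: weight = 3, length = 1, mean = 3/1 ≈ 3.000
  cycle 2 → 2: weight = 4, length = 1, mean = 4/1 ≈ 4.000
  cycle 0 → 1 → 0: weight = 10, length = 2, mean = 10/2 ≈ 5.000
  cycle 0 → 2 → 0: weight = 4, length = 2, mean = 4/2 ≈ 2.000
  cycle 1 → 0 → 1: weight = 10, length = 2, mean = 10/2 ≈ 5.000
Minimum mean = 2.000, attained e.g. along the cycle 0 → 2 → 0 with weight 4 and length 2. So λ(A) = 4/2 = 2.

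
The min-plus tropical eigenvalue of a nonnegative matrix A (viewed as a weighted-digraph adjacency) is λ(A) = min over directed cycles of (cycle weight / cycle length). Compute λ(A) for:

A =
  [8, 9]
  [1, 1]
λ(A) = 1

Enumerate directed cycles and compute their means (weight / length). Sample:
  cycle 0 → 0: weight = 8, length = 1, mean = 8/1 ≈ 8.000
  cycle 1 → 1: weight = 1, length = 1, mean = 1/1 ≈ 1.000
  cycle 0 → 1 → 0: weight = 10, length = 2, mean = 10/2 ≈ 5.000
  cycle 1 → 0 → 1: weight = 10, length = 2, mean = 10/2 ≈ 5.000
Minimum mean = 1.000, attained e.g. along the cycle 1 → 1 with weight 1 and length 1. So λ(A) = 1/1 = 1.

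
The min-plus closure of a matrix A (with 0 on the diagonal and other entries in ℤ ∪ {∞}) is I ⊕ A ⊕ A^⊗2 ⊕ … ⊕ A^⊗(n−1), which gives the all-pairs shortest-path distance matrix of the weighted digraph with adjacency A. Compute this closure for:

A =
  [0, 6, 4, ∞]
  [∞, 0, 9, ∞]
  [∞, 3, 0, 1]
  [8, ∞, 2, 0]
Closure =
  [0, 6, 4, 5]
  [18, 0, 9, 10]
  [9, 3, 0, 1]
  [8, 5, 2, 0]

This is the Floyd-Warshall all-pairs shortest-path computation. For each intermediate vertex k = 0, 1, …, 3, update dist[i][j] ← min(dist[i][j], dist[i][k] + dist[k][j]). The final matrix gives, for each (i, j), the minimum total weight of any directed path from i to j (possibly empty when i = j).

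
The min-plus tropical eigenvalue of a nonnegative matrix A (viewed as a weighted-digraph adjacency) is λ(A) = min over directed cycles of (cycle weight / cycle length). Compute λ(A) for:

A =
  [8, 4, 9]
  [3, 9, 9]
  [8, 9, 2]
λ(A) = 2

Enumerate directed cycles and compute their means (weight / length). Sample:
  cycle 0 → 0: weight = 8, length = 1, mean = 8/1 ≈ 8.000
  cycle 1 → 1: weight = 9, length = 1, mean = 9/1 ≈ 9.000
  cycle 2 → 2: weight = 2, length = 1, mean = 2/1 ≈ 2.000
  cycle 0 → 1 → 0: weight = 7, length = 2, mean = 7/2 ≈ 3.500
  cycle 0 → 2 → 0: weight = 17, length = 2, mean = 17/2 ≈ 8.500
  cycle 1 → 0 → 1: weight = 7, length = 2, mean = 7/2 ≈ 3.500
Minimum mean = 2.000, attained e.g. along the cycle 2 → 2 with weight 2 and length 1. So λ(A) = 2/1 = 2.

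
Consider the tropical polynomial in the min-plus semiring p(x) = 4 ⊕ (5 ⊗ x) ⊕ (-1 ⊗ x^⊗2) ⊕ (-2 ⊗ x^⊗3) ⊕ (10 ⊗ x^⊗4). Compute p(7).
p(7) = 4

A tropical monomial a ⊗ x^⊗i evaluates to a + i · x. Evaluating each term at x = 7:
  Term 0 contributes 4 + 0 · 7 = 4
  Term 1 contributes 5 + 1 · 7 = 12
  Term 2 contributes -1 + 2 · 7 = 13
  Term 3 contributes -2 + 3 · 7 = 19
  Term 4 contributes 10 + 4 · 7 = 38
p(7) = ⊕ of these = min[4, 12, 13, 19, 38] = 4.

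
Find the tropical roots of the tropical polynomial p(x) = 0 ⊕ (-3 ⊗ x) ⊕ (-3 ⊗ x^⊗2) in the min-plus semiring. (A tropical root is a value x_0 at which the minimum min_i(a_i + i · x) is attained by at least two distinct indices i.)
Roots: {0, 3}

Each tropical root is a break point of the lower envelope of the lines y = a_i + i · x (there are 3 lines, with slopes 0, 1, ..., 2). Only the lines that attain the minimum somewhere contribute to roots; other lines are dominated. Here the surviving (envelope) indices are i = 2, i = 1, i = 0.
Intersections between consecutive envelope lines give the roots: for adjacent envelope indices i < j the intersection is x = (a_i − a_j) / (j − i). Reading off the sorted break points: {0, 3}.
Verification: at each break x_0, at least two indices attain the minimum of min_i(a_i + i · x_0).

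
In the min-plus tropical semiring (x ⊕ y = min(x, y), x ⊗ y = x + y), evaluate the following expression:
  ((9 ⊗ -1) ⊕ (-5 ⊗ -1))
((9 ⊗ -1) ⊕ (-5 ⊗ -1)) = -6

Expand innermost to outermost. Recall ⊕ takes the minimum of its arguments and ⊗ takes their sum. Working out the expression ((9 ⊗ -1) ⊕ (-5 ⊗ -1)) gives -6.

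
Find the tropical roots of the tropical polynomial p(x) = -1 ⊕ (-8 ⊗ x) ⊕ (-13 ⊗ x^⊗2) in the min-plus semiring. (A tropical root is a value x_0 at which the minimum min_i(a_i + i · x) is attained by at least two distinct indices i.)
Roots: {5, 7}

Each tropical root is a break point of the lower envelope of the lines y = a_i + i · x (there are 3 lines, with slopes 0, 1, ..., 2). Only the lines that attain the minimum somewhere contribute to roots; other lines are dominated. Here the surviving (envelope) indices are i = 2, i = 1, i = 0.
Intersections between consecutive envelope lines give the roots: for adjacent envelope indices i < j the intersection is x = (a_i − a_j) / (j − i). Reading off the sorted break points: {5, 7}.
Verification: at each break x_0, at least two indices attain the minimum of min_i(a_i + i · x_0).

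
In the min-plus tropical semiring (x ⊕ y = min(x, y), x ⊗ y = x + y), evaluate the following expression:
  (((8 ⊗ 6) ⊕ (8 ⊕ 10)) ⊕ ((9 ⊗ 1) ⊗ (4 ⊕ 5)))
(((8 ⊗ 6) ⊕ (8 ⊕ 10)) ⊕ ((9 ⊗ 1) ⊗ (4 ⊕ 5))) = 8

Expand innermost to outermost. Recall ⊕ takes the minimum of its arguments and ⊗ takes their sum. Working out the expression (((8 ⊗ 6) ⊕ (8 ⊕ 10)) ⊕ ((9 ⊗ 1) ⊗ (4 ⊕ 5))) gives 8.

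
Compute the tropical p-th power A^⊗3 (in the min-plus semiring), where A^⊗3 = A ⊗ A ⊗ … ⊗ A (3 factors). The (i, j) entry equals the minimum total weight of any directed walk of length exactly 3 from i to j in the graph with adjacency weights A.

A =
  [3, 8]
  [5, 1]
A^⊗3 =
  [9, 10]
  [7, 3]

Each entry (A^⊗3)_ij equals the minimum over all length-3 walks i = v_0 → v_1 → … → v_3 = j of Σ_t A[v_t][v_{t+1}]. For example, for (i, j) = (0, 1) we minimise over 4 possible intermediate vertex sequences; the minimum is 10, attained along the walk 0 → 1 → 1 → 1.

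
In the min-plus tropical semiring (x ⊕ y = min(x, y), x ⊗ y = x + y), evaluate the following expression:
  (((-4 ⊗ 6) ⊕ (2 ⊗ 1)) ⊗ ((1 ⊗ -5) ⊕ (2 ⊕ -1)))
(((-4 ⊗ 6) ⊕ (2 ⊗ 1)) ⊗ ((1 ⊗ -5) ⊕ (2 ⊕ -1))) = -2

Expand innermost to outermost. Recall ⊕ takes the minimum of its arguments and ⊗ takes their sum. Working out the expression (((-4 ⊗ 6) ⊕ (2 ⊗ 1)) ⊗ ((1 ⊗ -5) ⊕ (2 ⊕ -1))) gives -2.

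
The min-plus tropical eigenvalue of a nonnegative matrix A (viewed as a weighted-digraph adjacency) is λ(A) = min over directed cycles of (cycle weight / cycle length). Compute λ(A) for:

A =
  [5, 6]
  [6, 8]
λ(A) = 5

Enumerate directed cycles and compute their means (weight / length). Sample:
  cycle 0 → 0: weight = 5, length = 1, mean = 5/1 ≈ 5.000
  cycle 1 → 1: weight = 8, length = 1, mean = 8/1 ≈ 8.000
  cycle 0 → 1 → 0: weight = 12, length = 2, mean = 12/2 ≈ 6.000
  cycle 1 → 0 → 1: weight = 12, length = 2, mean = 12/2 ≈ 6.000
Minimum mean = 5.000, attained e.g. along the cycle 0 → 0 with weight 5 and length 1. So λ(A) = 5/1 = 5.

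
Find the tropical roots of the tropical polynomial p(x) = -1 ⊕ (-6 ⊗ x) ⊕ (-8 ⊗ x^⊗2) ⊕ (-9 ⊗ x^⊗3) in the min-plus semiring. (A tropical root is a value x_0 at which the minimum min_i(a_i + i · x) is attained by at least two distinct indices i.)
Roots: {1, 2, 5}

Each tropical root is a break point of the lower envelope of the lines y = a_i + i · x (there are 4 lines, with slopes 0, 1, ..., 3). Only the lines that attain the minimum somewhere contribute to roots; other lines are dominated. Here the surviving (envelope) indices are i = 3, i = 2, i = 1, i = 0.
Intersections between consecutive envelope lines give the roots: for adjacent envelope indices i < j the intersection is x = (a_i − a_j) / (j − i). Reading off the sorted break points: {1, 2, 5}.
Verification: at each break x_0, at least two indices attain the minimum of min_i(a_i + i · x_0).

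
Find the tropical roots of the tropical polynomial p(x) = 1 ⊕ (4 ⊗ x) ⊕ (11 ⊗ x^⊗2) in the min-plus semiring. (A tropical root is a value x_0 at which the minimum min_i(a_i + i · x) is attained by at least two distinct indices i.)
Roots: {-7, -3}

Each tropical root is a break point of the lower envelope of the lines y = a_i + i · x (there are 3 lines, with slopes 0, 1, ..., 2). Only the lines that attain the minimum somewhere contribute to roots; other lines are dominated. Here the surviving (envelope) indices are i = 2, i = 1, i = 0.
Intersections between consecutive envelope lines give the roots: for adjacent envelope indices i < j the intersection is x = (a_i − a_j) / (j − i). Reading off the sorted break points: {-7, -3}.
Verification: at each break x_0, at least two indices attain the minimum of min_i(a_i + i · x_0).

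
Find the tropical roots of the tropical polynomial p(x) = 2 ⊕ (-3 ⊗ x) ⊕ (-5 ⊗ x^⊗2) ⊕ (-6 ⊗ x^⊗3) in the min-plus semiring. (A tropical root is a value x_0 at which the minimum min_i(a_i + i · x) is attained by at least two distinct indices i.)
Roots: {1, 2, 5}

Each tropical root is a break point of the lower envelope of the lines y = a_i + i · x (there are 4 lines, with slopes 0, 1, ..., 3). Only the lines that attain the minimum somewhere contribute to roots; other lines are dominated. Here the surviving (envelope) indices are i = 3, i = 2, i = 1, i = 0.
Intersections between consecutive envelope lines give the roots: for adjacent envelope indices i < j the intersection is x = (a_i − a_j) / (j − i). Reading off the sorted break points: {1, 2, 5}.
Verification: at each break x_0, at least two indices attain the minimum of min_i(a_i + i · x_0).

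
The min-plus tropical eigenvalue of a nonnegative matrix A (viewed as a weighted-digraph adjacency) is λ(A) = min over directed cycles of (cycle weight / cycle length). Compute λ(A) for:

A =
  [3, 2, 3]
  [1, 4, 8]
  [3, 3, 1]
λ(A) = 1

Enumerate directed cycles and compute their means (weight / length). Sample:
  cycle 0 → 0: weight = 3, length = 1, mean = 3/1 ≈ 3.000
  cycle 1 → 1: weight = 4, length = 1, mean = 4/1 ≈ 4.000
  cycle 2 → 2: weight = 1, length = 1, mean = 1/1 ≈ 1.000
  cycle 0 → 1 → 0: weight = 3, length = 2, mean = 3/2 ≈ 1.500
  cycle 0 → 2 → 0: weight = 6, length = 2, mean = 6/2 ≈ 3.000
  cycle 1 → 0 → 1: weight = 3, length = 2, mean = 3/2 ≈ 1.500
Minimum mean = 1.000, attained e.g. along the cycle 2 → 2 with weight 1 and length 1. So λ(A) = 1/1 = 1.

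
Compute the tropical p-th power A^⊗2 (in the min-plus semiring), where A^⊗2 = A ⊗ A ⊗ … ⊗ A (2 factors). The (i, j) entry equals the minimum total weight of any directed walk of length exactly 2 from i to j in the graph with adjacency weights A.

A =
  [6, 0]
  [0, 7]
A^⊗2 =
  [0, 6]
  [6, 0]

Each entry (A^⊗2)_ij equals the minimum over all length-2 walks i = v_0 → v_1 → … → v_2 = j of Σ_t A[v_t][v_{t+1}]. For example, for (i, j) = (0, 1) we minimise over 2 possible intermediate vertex sequences; the minimum is 6, attained along the walk 0 → 0 → 1.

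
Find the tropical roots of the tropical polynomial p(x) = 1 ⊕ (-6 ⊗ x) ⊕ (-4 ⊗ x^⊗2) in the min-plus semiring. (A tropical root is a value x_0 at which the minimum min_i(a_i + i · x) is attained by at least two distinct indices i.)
Roots: {-2, 7}

Each tropical root is a break point of the lower envelope of the lines y = a_i + i · x (there are 3 lines, with slopes 0, 1, ..., 2). Only the lines that attain the minimum somewhere contribute to roots; other lines are dominated. Here the surviving (envelope) indices are i = 2, i = 1, i = 0.
Intersections between consecutive envelope lines give the roots: for adjacent envelope indices i < j the intersection is x = (a_i − a_j) / (j − i). Reading off the sorted break points: {-2, 7}.
Verification: at each break x_0, at least two indices attain the minimum of min_i(a_i + i · x_0).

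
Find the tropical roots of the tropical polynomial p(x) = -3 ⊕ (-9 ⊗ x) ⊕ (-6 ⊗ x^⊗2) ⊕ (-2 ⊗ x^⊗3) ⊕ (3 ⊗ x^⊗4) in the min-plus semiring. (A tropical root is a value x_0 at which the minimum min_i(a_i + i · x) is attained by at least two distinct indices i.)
Roots: {-5, -4, -3, 6}

Each tropical root is a break point of the lower envelope of the lines y = a_i + i · x (there are 5 lines, with slopes 0, 1, ..., 4). Only the lines that attain the minimum somewhere contribute to roots; other lines are dominated. Here the surviving (envelope) indices are i = 4, i = 3, i = 2, i = 1, i = 0.
Intersections between consecutive envelope lines give the roots: for adjacent envelope indices i < j the intersection is x = (a_i − a_j) / (j − i). Reading off the sorted break points: {-5, -4, -3, 6}.
Verification: at each break x_0, at least two indices attain the minimum of min_i(a_i + i · x_0).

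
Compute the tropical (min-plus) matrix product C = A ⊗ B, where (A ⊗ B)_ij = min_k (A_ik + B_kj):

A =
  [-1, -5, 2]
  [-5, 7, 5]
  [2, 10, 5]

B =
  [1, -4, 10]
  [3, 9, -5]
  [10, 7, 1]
A ⊗ B =
  [-2, -5, -10]
  [-4, -9, 2]
  [3, -2, 5]

Apply the min-plus product entry-by-entry:
  C[0][0] = min over k of (A[0][0] + B[0][0] = -1 + 1 = 0, A[0][1] + B[1][0] = -5 + 3 = -2, A[0][2] + B[2][0] = 2 + 10 = 12) = -2 (attained at k = 1)
  C[0][1] = min over k of (A[0][0] + B[0][1] = -1 + -4 = -5, A[0][1] + B[1][1] = -5 + 9 = 4, A[0][2] + B[2][1] = 2 + 7 = 9) = -5 (attained at k = 0)
  C[0][2] = min over k of (A[0][0] + B[0][2] = -1 + 10 = 9, A[0][1] + B[1][2] = -5 + -5 = -10, A[0][2] + B[2][2] = 2 + 1 = 3) = -10 (attained at k = 1)
  C[1][0] = min over k of (A[1][0] + B[0][0] = -5 + 1 = -4, A[1][1] + B[1][0] = 7 + 3 = 10, A[1][2] + B[2][0] = 5 + 10 = 15) = -4 (attained at k = 0)
  C[1][1] = min over k of (A[1][0] + B[0][1] = -5 + -4 = -9, A[1][1] + B[1][1] = 7 + 9 = 16, A[1][2] + B[2][1] = 5 + 7 = 12) = -9 (attained at k = 0)
  C[1][2] = min over k of (A[1][0] + B[0][2] = -5 + 10 = 5, A[1][1] + B[1][2] = 7 + -5 = 2, A[1][2] + B[2][2] = 5 + 1 = 6) = 2 (attained at k = 1)
  C[2][0] = min over k of (A[2][0] + B[0][0] = 2 + 1 = 3, A[2][1] + B[1][0] = 10 + 3 = 13, A[2][2] + B[2][0] = 5 + 10 = 15) = 3 (attained at k = 0)
  C[2][1] = min over k of (A[2][0] + B[0][1] = 2 + -4 = -2, A[2][1] + B[1][1] = 10 + 9 = 19, A[2][2] + B[2][1] = 5 + 7 = 12) = -2 (attained at k = 0)
  C[2][2] = min over k of (A[2][0] + B[0][2] = 2 + 10 = 12, A[2][1] + B[1][2] = 10 + -5 = 5, A[2][2] + B[2][2] = 5 + 1 = 6) = 5 (attained at k = 1)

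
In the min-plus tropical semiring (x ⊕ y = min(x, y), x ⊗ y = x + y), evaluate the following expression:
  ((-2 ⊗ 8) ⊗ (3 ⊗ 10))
((-2 ⊗ 8) ⊗ (3 ⊗ 10)) = 19

Expand innermost to outermost. Recall ⊕ takes the minimum of its arguments and ⊗ takes their sum. Working out the expression ((-2 ⊗ 8) ⊗ (3 ⊗ 10)) gives 19.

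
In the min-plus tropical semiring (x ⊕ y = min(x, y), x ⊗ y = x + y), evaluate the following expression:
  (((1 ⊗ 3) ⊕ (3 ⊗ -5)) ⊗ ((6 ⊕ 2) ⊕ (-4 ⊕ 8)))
(((1 ⊗ 3) ⊕ (3 ⊗ -5)) ⊗ ((6 ⊕ 2) ⊕ (-4 ⊕ 8))) = -6

Expand innermost to outermost. Recall ⊕ takes the minimum of its arguments and ⊗ takes their sum. Working out the expression (((1 ⊗ 3) ⊕ (3 ⊗ -5)) ⊗ ((6 ⊕ 2) ⊕ (-4 ⊕ 8))) gives -6.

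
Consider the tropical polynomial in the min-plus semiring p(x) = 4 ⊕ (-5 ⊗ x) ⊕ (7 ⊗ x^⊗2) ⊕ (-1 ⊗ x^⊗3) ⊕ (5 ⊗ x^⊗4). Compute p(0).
p(0) = -5

A tropical monomial a ⊗ x^⊗i evaluates to a + i · x. Evaluating each term at x = 0:
  Term 0 contributes 4 + 0 · 0 = 4
  Term 1 contributes -5 + 1 · 0 = -5
  Term 2 contributes 7 + 2 · 0 = 7
  Term 3 contributes -1 + 3 · 0 = -1
  Term 4 contributes 5 + 4 · 0 = 5
p(0) = ⊕ of these = min[4, -5, 7, -1, 5] = -5.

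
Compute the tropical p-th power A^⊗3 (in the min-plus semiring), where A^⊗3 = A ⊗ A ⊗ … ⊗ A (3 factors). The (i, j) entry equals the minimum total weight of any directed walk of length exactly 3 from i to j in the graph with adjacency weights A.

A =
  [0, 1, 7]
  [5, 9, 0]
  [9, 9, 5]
A^⊗3 =
  [0, 1, 1]
  [5, 6, 6]
  [9, 10, 10]

Each entry (A^⊗3)_ij equals the minimum over all length-3 walks i = v_0 → v_1 → … → v_3 = j of Σ_t A[v_t][v_{t+1}]. For example, for (i, j) = (0, 2) we minimise over 9 possible intermediate vertex sequences; the minimum is 1, attained along the walk 0 → 0 → 1 → 2.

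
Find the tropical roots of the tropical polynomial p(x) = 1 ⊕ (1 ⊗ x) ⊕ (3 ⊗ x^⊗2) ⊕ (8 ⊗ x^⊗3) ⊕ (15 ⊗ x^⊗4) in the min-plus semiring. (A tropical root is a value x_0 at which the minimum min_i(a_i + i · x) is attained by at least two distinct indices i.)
Roots: {-7, -5, -2, 0}

Each tropical root is a break point of the lower envelope of the lines y = a_i + i · x (there are 5 lines, with slopes 0, 1, ..., 4). Only the lines that attain the minimum somewhere contribute to roots; other lines are dominated. Here the surviving (envelope) indices are i = 4, i = 3, i = 2, i = 1, i = 0.
Intersections between consecutive envelope lines give the roots: for adjacent envelope indices i < j the intersection is x = (a_i − a_j) / (j − i). Reading off the sorted break points: {-7, -5, -2, 0}.
Verification: at each break x_0, at least two indices attain the minimum of min_i(a_i + i · x_0).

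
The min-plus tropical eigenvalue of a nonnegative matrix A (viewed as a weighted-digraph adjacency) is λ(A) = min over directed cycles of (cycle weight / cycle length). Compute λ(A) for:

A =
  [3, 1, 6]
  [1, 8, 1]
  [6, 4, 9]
λ(A) = 1

Enumerate directed cycles and compute their means (weight / length). Sample:
  cycle 0 → 0: weight = 3, length = 1, mean = 3/1 ≈ 3.000
  cycle 1 → 1: weight = 8, length = 1, mean = 8/1 ≈ 8.000
  cycle 2 → 2: weight = 9, length = 1, mean = 9/1 ≈ 9.000
  cycle 0 → 1 → 0: weight = 2, length = 2, mean = 2/2 ≈ 1.000
  cycle 0 → 2 → 0: weight = 12, length = 2, mean = 12/2 ≈ 6.000
  cycle 1 → 0 → 1: weight = 2, length = 2, mean = 2/2 ≈ 1.000
Minimum mean = 1.000, attained e.g. along the cycle 0 → 1 → 0 with weight 2 and length 2. So λ(A) = 2/2 = 1.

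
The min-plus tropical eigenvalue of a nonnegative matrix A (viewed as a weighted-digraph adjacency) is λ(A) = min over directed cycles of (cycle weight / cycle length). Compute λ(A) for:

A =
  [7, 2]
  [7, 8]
λ(A) = 9/2

Enumerate directed cycles and compute their means (weight / length). Sample:
  cycle 0 → 0: weight = 7, length = 1, mean = 7/1 ≈ 7.000
  cycle 1 → 1: weight = 8, length = 1, mean = 8/1 ≈ 8.000
  cycle 0 → 1 → 0: weight = 9, length = 2, mean = 9/2 ≈ 4.500
  cycle 1 → 0 → 1: weight = 9, length = 2, mean = 9/2 ≈ 4.500
Minimum mean = 4.500, attained e.g. along the cycle 0 → 1 → 0 with weight 9 and length 2. So λ(A) = 9/2 = 9/2.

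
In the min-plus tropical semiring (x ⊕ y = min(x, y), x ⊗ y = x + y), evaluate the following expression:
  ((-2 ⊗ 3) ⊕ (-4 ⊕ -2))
((-2 ⊗ 3) ⊕ (-4 ⊕ -2)) = -4

Expand innermost to outermost. Recall ⊕ takes the minimum of its arguments and ⊗ takes their sum. Working out the expression ((-2 ⊗ 3) ⊕ (-4 ⊕ -2)) gives -4.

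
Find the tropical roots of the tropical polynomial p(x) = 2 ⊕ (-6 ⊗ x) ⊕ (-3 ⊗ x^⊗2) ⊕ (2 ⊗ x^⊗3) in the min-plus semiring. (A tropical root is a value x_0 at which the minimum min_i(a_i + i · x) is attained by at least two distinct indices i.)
Roots: {-5, -3, 8}

Each tropical root is a break point of the lower envelope of the lines y = a_i + i · x (there are 4 lines, with slopes 0, 1, ..., 3). Only the lines that attain the minimum somewhere contribute to roots; other lines are dominated. Here the surviving (envelope) indices are i = 3, i = 2, i = 1, i = 0.
Intersections between consecutive envelope lines give the roots: for adjacent envelope indices i < j the intersection is x = (a_i − a_j) / (j − i). Reading off the sorted break points: {-5, -3, 8}.
Verification: at each break x_0, at least two indices attain the minimum of min_i(a_i + i · x_0).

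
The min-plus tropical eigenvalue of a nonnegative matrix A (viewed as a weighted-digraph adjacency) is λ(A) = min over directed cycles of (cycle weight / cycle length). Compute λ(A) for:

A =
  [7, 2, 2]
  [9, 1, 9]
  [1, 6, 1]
λ(A) = 1

Enumerate directed cycles and compute their means (weight / length). Sample:
  cycle 0 → 0: weight = 7, length = 1, mean = 7/1 ≈ 7.000
  cycle 1 → 1: weight = 1, length = 1, mean = 1/1 ≈ 1.000
  cycle 2 → 2: weight = 1, length = 1, mean = 1/1 ≈ 1.000
  cycle 0 → 1 → 0: weight = 11, length = 2, mean = 11/2 ≈ 5.500
  cycle 0 → 2 → 0: weight = 3, length = 2, mean = 3/2 ≈ 1.500
  cycle 1 → 0 → 1: weight = 11, length = 2, mean = 11/2 ≈ 5.500
Minimum mean = 1.000, attained e.g. along the cycle 1 → 1 with weight 1 and length 1. So λ(A) = 1/1 = 1.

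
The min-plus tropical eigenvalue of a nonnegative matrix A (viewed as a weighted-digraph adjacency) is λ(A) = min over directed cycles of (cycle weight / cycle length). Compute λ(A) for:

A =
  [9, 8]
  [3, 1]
λ(A) = 1

Enumerate directed cycles and compute their means (weight / length). Sample:
  cycle 0 → 0: weight = 9, length = 1, mean = 9/1 ≈ 9.000
  cycle 1 → 1: weight = 1, length = 1, mean = 1/1 ≈ 1.000
  cycle 0 → 1 → 0: weight = 11, length = 2, mean = 11/2 ≈ 5.500
  cycle 1 → 0 → 1: weight = 11, length = 2, mean = 11/2 ≈ 5.500
Minimum mean = 1.000, attained e.g. along the cycle 1 → 1 with weight 1 and length 1. So λ(A) = 1/1 = 1.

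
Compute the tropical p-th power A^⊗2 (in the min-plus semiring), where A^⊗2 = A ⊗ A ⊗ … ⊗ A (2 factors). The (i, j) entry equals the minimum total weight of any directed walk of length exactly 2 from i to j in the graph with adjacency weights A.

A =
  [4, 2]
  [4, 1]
A^⊗2 =
  [6, 3]
  [5, 2]

Each entry (A^⊗2)_ij equals the minimum over all length-2 walks i = v_0 → v_1 → … → v_2 = j of Σ_t A[v_t][v_{t+1}]. For example, for (i, j) = (0, 1) we minimise over 2 possible intermediate vertex sequences; the minimum is 3, attained along the walk 0 → 1 → 1.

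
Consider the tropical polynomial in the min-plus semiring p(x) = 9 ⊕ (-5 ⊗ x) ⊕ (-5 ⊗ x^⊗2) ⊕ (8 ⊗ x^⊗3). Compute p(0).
p(0) = -5

A tropical monomial a ⊗ x^⊗i evaluates to a + i · x. Evaluating each term at x = 0:
  Term 0 contributes 9 + 0 · 0 = 9
  Term 1 contributes -5 + 1 · 0 = -5
  Term 2 contributes -5 + 2 · 0 = -5
  Term 3 contributes 8 + 3 · 0 = 8
p(0) = ⊕ of these = min[9, -5, -5, 8] = -5.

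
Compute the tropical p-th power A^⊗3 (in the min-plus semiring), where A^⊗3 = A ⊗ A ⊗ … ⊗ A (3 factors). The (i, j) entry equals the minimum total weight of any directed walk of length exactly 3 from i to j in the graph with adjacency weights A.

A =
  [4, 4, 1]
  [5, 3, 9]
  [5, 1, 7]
A^⊗3 =
  [7, 5, 7]
  [11, 7, 9]
  [9, 7, 7]

Each entry (A^⊗3)_ij equals the minimum over all length-3 walks i = v_0 → v_1 → … → v_3 = j of Σ_t A[v_t][v_{t+1}]. For example, for (i, j) = (0, 2) we minimise over 9 possible intermediate vertex sequences; the minimum is 7, attained along the walk 0 → 2 → 0 → 2.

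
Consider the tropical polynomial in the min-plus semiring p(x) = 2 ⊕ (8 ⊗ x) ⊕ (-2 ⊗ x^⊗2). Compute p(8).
p(8) = 2

A tropical monomial a ⊗ x^⊗i evaluates to a + i · x. Evaluating each term at x = 8:
  Term 0 contributes 2 + 0 · 8 = 2
  Term 1 contributes 8 + 1 · 8 = 16
  Term 2 contributes -2 + 2 · 8 = 14
p(8) = ⊕ of these = min[2, 16, 14] = 2.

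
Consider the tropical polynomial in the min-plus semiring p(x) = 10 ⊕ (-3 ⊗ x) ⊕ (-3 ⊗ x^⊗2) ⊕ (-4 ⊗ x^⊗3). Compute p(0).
p(0) = -4

A tropical monomial a ⊗ x^⊗i evaluates to a + i · x. Evaluating each term at x = 0:
  Term 0 contributes 10 + 0 · 0 = 10
  Term 1 contributes -3 + 1 · 0 = -3
  Term 2 contributes -3 + 2 · 0 = -3
  Term 3 contributes -4 + 3 · 0 = -4
p(0) = ⊕ of these = min[10, -3, -3, -4] = -4.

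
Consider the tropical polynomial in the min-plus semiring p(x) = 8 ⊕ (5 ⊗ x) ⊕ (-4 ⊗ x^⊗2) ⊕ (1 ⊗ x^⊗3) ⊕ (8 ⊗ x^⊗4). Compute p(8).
p(8) = 8

A tropical monomial a ⊗ x^⊗i evaluates to a + i · x. Evaluating each term at x = 8:
  Term 0 contributes 8 + 0 · 8 = 8
  Term 1 contributes 5 + 1 · 8 = 13
  Term 2 contributes -4 + 2 · 8 = 12
  Term 3 contributes 1 + 3 · 8 = 25
  Term 4 contributes 8 + 4 · 8 = 40
p(8) = ⊕ of these = min[8, 13, 12, 25, 40] = 8.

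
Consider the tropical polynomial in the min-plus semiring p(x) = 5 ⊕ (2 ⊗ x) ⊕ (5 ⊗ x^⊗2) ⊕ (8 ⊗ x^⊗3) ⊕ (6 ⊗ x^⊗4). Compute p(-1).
p(-1) = 1

A tropical monomial a ⊗ x^⊗i evaluates to a + i · x. Evaluating each term at x = -1:
  Term 0 contributes 5 + 0 · -1 = 5
  Term 1 contributes 2 + 1 · -1 = 1
  Term 2 contributes 5 + 2 · -1 = 3
  Term 3 contributes 8 + 3 · -1 = 5
  Term 4 contributes 6 + 4 · -1 = 2
p(-1) = ⊕ of these = min[5, 1, 3, 5, 2] = 1.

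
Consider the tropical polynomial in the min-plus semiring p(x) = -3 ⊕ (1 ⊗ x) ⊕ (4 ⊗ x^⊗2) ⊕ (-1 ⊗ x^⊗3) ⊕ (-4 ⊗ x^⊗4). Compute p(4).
p(4) = -3

A tropical monomial a ⊗ x^⊗i evaluates to a + i · x. Evaluating each term at x = 4:
  Term 0 contributes -3 + 0 · 4 = -3
  Term 1 contributes 1 + 1 · 4 = 5
  Term 2 contributes 4 + 2 · 4 = 12
  Term 3 contributes -1 + 3 · 4 = 11
  Term 4 contributes -4 + 4 · 4 = 12
p(4) = ⊕ of these = min[-3, 5, 12, 11, 12] = -3.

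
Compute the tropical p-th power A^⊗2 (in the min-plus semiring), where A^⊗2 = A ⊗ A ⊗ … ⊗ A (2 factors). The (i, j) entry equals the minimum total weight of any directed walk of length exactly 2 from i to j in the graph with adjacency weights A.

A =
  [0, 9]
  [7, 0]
A^⊗2 =
  [0, 9]
  [7, 0]

Each entry (A^⊗2)_ij equals the minimum over all length-2 walks i = v_0 → v_1 → … → v_2 = j of Σ_t A[v_t][v_{t+1}]. For example, for (i, j) = (0, 1) we minimise over 2 possible intermediate vertex sequences; the minimum is 9, attained along the walk 0 → 0 → 1.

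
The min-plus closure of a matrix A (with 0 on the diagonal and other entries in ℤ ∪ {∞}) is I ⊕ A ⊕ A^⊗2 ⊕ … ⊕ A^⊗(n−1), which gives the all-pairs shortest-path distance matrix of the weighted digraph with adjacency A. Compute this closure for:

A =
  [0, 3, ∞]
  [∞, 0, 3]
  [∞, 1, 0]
Closure =
  [0, 3, 6]
  [∞, 0, 3]
  [∞, 1, 0]

This is the Floyd-Warshall all-pairs shortest-path computation. For each intermediate vertex k = 0, 1, …, 2, update dist[i][j] ← min(dist[i][j], dist[i][k] + dist[k][j]). The final matrix gives, for each (i, j), the minimum total weight of any directed path from i to j (possibly empty when i = j).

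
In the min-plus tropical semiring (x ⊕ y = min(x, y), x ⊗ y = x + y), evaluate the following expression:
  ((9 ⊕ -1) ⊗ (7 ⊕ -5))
((9 ⊕ -1) ⊗ (7 ⊕ -5)) = -6

Expand innermost to outermost. Recall ⊕ takes the minimum of its arguments and ⊗ takes their sum. Working out the expression ((9 ⊕ -1) ⊗ (7 ⊕ -5)) gives -6.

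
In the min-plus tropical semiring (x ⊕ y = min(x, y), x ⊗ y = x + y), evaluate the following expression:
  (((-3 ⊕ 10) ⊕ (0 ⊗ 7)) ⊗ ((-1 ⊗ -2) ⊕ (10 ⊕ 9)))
(((-3 ⊕ 10) ⊕ (0 ⊗ 7)) ⊗ ((-1 ⊗ -2) ⊕ (10 ⊕ 9))) = -6

Expand innermost to outermost. Recall ⊕ takes the minimum of its arguments and ⊗ takes their sum. Working out the expression (((-3 ⊕ 10) ⊕ (0 ⊗ 7)) ⊗ ((-1 ⊗ -2) ⊕ (10 ⊕ 9))) gives -6.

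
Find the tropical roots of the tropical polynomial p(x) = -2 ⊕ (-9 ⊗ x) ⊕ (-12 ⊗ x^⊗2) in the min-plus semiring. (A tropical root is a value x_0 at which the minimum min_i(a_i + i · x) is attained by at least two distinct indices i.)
Roots: {3, 7}

Each tropical root is a break point of the lower envelope of the lines y = a_i + i · x (there are 3 lines, with slopes 0, 1, ..., 2). Only the lines that attain the minimum somewhere contribute to roots; other lines are dominated. Here the surviving (envelope) indices are i = 2, i = 1, i = 0.
Intersections between consecutive envelope lines give the roots: for adjacent envelope indices i < j the intersection is x = (a_i − a_j) / (j − i). Reading off the sorted break points: {3, 7}.
Verification: at each break x_0, at least two indices attain the minimum of min_i(a_i + i · x_0).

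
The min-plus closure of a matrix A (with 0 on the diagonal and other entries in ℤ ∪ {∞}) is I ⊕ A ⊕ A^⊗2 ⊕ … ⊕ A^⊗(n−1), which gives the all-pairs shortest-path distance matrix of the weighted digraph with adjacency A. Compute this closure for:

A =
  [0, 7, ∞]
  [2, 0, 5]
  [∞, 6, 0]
Closure =
  [0, 7, 12]
  [2, 0, 5]
  [8, 6, 0]

This is the Floyd-Warshall all-pairs shortest-path computation. For each intermediate vertex k = 0, 1, …, 2, update dist[i][j] ← min(dist[i][j], dist[i][k] + dist[k][j]). The final matrix gives, for each (i, j), the minimum total weight of any directed path from i to j (possibly empty when i = j).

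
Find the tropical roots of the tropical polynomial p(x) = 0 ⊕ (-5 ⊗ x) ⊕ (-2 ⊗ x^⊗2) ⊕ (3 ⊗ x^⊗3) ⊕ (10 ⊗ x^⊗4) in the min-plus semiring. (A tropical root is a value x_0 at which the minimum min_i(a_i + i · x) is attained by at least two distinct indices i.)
Roots: {-7, -5, -3, 5}

Each tropical root is a break point of the lower envelope of the lines y = a_i + i · x (there are 5 lines, with slopes 0, 1, ..., 4). Only the lines that attain the minimum somewhere contribute to roots; other lines are dominated. Here the surviving (envelope) indices are i = 4, i = 3, i = 2, i = 1, i = 0.
Intersections between consecutive envelope lines give the roots: for adjacent envelope indices i < j the intersection is x = (a_i − a_j) / (j − i). Reading off the sorted break points: {-7, -5, -3, 5}.
Verification: at each break x_0, at least two indices attain the minimum of min_i(a_i + i · x_0).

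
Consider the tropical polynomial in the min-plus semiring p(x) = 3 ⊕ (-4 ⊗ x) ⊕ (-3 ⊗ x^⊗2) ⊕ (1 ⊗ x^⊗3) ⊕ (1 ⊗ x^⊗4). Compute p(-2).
p(-2) = -7

A tropical monomial a ⊗ x^⊗i evaluates to a + i · x. Evaluating each term at x = -2:
  Term 0 contributes 3 + 0 · -2 = 3
  Term 1 contributes -4 + 1 · -2 = -6
  Term 2 contributes -3 + 2 · -2 = -7
  Term 3 contributes 1 + 3 · -2 = -5
  Term 4 contributes 1 + 4 · -2 = -7
p(-2) = ⊕ of these = min[3, -6, -7, -5, -7] = -7.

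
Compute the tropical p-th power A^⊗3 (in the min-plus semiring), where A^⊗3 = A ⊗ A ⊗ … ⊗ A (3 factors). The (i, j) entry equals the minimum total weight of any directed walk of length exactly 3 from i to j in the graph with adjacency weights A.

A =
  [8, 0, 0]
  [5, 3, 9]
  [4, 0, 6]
A^⊗3 =
  [5, 3, 4]
  [9, 5, 8]
  [8, 4, 5]

Each entry (A^⊗3)_ij equals the minimum over all length-3 walks i = v_0 → v_1 → … → v_3 = j of Σ_t A[v_t][v_{t+1}]. For example, for (i, j) = (0, 2) we minimise over 9 possible intermediate vertex sequences; the minimum is 4, attained along the walk 0 → 2 → 0 → 2.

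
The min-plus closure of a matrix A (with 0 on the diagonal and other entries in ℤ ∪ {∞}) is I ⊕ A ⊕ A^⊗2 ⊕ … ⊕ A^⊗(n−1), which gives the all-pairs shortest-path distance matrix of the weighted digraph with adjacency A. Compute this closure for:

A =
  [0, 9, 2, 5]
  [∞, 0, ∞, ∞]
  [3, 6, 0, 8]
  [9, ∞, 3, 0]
Closure =
  [0, 8, 2, 5]
  [∞, 0, ∞, ∞]
  [3, 6, 0, 8]
  [6, 9, 3, 0]

This is the Floyd-Warshall all-pairs shortest-path computation. For each intermediate vertex k = 0, 1, …, 3, update dist[i][j] ← min(dist[i][j], dist[i][k] + dist[k][j]). The final matrix gives, for each (i, j), the minimum total weight of any directed path from i to j (possibly empty when i = j).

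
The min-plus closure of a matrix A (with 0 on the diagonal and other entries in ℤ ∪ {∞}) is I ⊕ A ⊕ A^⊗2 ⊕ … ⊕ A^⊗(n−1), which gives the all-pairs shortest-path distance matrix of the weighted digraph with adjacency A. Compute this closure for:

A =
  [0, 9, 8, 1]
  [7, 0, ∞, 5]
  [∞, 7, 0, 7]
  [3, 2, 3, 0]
Closure =
  [0, 3, 4, 1]
  [7, 0, 8, 5]
  [10, 7, 0, 7]
  [3, 2, 3, 0]

This is the Floyd-Warshall all-pairs shortest-path computation. For each intermediate vertex k = 0, 1, …, 3, update dist[i][j] ← min(dist[i][j], dist[i][k] + dist[k][j]). The final matrix gives, for each (i, j), the minimum total weight of any directed path from i to j (possibly empty when i = j).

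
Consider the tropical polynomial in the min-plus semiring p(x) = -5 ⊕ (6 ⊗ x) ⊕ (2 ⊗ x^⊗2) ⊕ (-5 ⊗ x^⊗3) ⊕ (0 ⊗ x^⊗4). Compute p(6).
p(6) = -5

A tropical monomial a ⊗ x^⊗i evaluates to a + i · x. Evaluating each term at x = 6:
  Term 0 contributes -5 + 0 · 6 = -5
  Term 1 contributes 6 + 1 · 6 = 12
  Term 2 contributes 2 + 2 · 6 = 14
  Term 3 contributes -5 + 3 · 6 = 13
  Term 4 contributes 0 + 4 · 6 = 24
p(6) = ⊕ of these = min[-5, 12, 14, 13, 24] = -5.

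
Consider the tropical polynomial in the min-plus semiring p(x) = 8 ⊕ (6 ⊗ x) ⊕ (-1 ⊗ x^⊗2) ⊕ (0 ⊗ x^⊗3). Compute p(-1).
p(-1) = -3

A tropical monomial a ⊗ x^⊗i evaluates to a + i · x. Evaluating each term at x = -1:
  Term 0 contributes 8 + 0 · -1 = 8
  Term 1 contributes 6 + 1 · -1 = 5
  Term 2 contributes -1 + 2 · -1 = -3
  Term 3 contributes 0 + 3 · -1 = -3
p(-1) = ⊕ of these = min[8, 5, -3, -3] = -3.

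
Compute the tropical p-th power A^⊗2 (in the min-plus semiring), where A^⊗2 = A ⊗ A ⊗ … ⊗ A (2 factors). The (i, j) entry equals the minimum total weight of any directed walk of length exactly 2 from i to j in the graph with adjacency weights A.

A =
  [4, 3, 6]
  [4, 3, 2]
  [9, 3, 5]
A^⊗2 =
  [7, 6, 5]
  [7, 5, 5]
  [7, 6, 5]

Each entry (A^⊗2)_ij equals the minimum over all length-2 walks i = v_0 → v_1 → … → v_2 = j of Σ_t A[v_t][v_{t+1}]. For example, for (i, j) = (0, 2) we minimise over 3 possible intermediate vertex sequences; the minimum is 5, attained along the walk 0 → 1 → 2.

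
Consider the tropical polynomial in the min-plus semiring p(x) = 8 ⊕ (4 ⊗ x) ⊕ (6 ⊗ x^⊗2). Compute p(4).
p(4) = 8

A tropical monomial a ⊗ x^⊗i evaluates to a + i · x. Evaluating each term at x = 4:
  Term 0 contributes 8 + 0 · 4 = 8
  Term 1 contributes 4 + 1 · 4 = 8
  Term 2 contributes 6 + 2 · 4 = 14
p(4) = ⊕ of these = min[8, 8, 14] = 8.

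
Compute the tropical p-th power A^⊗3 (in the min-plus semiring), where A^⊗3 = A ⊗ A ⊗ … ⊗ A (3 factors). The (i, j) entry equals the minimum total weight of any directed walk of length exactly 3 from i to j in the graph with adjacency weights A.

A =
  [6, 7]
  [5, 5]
A^⊗3 =
  [17, 17]
  [15, 15]

Each entry (A^⊗3)_ij equals the minimum over all length-3 walks i = v_0 → v_1 → … → v_3 = j of Σ_t A[v_t][v_{t+1}]. For example, for (i, j) = (0, 1) we minimise over 4 possible intermediate vertex sequences; the minimum is 17, attained along the walk 0 → 1 → 1 → 1.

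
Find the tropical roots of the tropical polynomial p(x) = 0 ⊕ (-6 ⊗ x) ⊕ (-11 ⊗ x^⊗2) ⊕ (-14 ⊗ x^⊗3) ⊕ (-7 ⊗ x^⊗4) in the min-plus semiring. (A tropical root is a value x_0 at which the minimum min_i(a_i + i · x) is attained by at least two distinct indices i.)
Roots: {-7, 3, 5, 6}

Each tropical root is a break point of the lower envelope of the lines y = a_i + i · x (there are 5 lines, with slopes 0, 1, ..., 4). Only the lines that attain the minimum somewhere contribute to roots; other lines are dominated. Here the surviving (envelope) indices are i = 4, i = 3, i = 2, i = 1, i = 0.
Intersections between consecutive envelope lines give the roots: for adjacent envelope indices i < j the intersection is x = (a_i − a_j) / (j − i). Reading off the sorted break points: {-7, 3, 5, 6}.
Verification: at each break x_0, at least two indices attain the minimum of min_i(a_i + i · x_0).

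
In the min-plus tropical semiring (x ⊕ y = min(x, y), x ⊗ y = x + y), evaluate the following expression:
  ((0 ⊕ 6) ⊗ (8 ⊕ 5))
((0 ⊕ 6) ⊗ (8 ⊕ 5)) = 5

Expand innermost to outermost. Recall ⊕ takes the minimum of its arguments and ⊗ takes their sum. Working out the expression ((0 ⊕ 6) ⊗ (8 ⊕ 5)) gives 5.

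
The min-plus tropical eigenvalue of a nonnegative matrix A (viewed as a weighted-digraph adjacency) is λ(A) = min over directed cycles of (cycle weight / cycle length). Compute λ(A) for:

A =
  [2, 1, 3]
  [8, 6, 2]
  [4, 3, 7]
λ(A) = 2

Enumerate directed cycles and compute their means (weight / length). Sample:
  cycle 0 → 0: weight = 2, length = 1, mean = 2/1 ≈ 2.000
  cycle 1 → 1: weight = 6, length = 1, mean = 6/1 ≈ 6.000
  cycle 2 → 2: weight = 7, length = 1, mean = 7/1 ≈ 7.000
  cycle 0 → 1 → 0: weight = 9, length = 2, mean = 9/2 ≈ 4.500
  cycle 0 → 2 → 0: weight = 7, length = 2, mean = 7/2 ≈ 3.500
  cycle 1 → 0 → 1: weight = 9, length = 2, mean = 9/2 ≈ 4.500
Minimum mean = 2.000, attained e.g. along the cycle 0 → 0 with weight 2 and length 1. So λ(A) = 2/1 = 2.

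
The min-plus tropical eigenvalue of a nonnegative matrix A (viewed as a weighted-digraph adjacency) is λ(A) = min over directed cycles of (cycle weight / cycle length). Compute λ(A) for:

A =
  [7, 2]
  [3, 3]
λ(A) = 5/2

Enumerate directed cycles and compute their means (weight / length). Sample:
  cycle 0 → 0: weight = 7, length = 1, mean = 7/1 ≈ 7.000
  cycle 1 → 1: weight = 3, length = 1, mean = 3/1 ≈ 3.000
  cycle 0 → 1 → 0: weight = 5, length = 2, mean = 5/2 ≈ 2.500
  cycle 1 → 0 → 1: weight = 5, length = 2, mean = 5/2 ≈ 2.500
Minimum mean = 2.500, attained e.g. along the cycle 0 → 1 → 0 with weight 5 and length 2. So λ(A) = 5/2 = 5/2.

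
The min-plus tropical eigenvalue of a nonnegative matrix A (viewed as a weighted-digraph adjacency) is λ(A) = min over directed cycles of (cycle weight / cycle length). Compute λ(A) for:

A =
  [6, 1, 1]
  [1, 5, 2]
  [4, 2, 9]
λ(A) = 1

Enumerate directed cycles and compute their means (weight / length). Sample:
  cycle 0 → 0: weight = 6, length = 1, mean = 6/1 ≈ 6.000
  cycle 1 → 1: weight = 5, length = 1, mean = 5/1 ≈ 5.000
  cycle 2 → 2: weight = 9, length = 1, mean = 9/1 ≈ 9.000
  cycle 0 → 1 → 0: weight = 2, length = 2, mean = 2/2 ≈ 1.000
  cycle 0 → 2 → 0: weight = 5, length = 2, mean = 5/2 ≈ 2.500
  cycle 1 → 0 → 1: weight = 2, length = 2, mean = 2/2 ≈ 1.000
Minimum mean = 1.000, attained e.g. along the cycle 0 → 1 → 0 with weight 2 and length 2. So λ(A) = 2/2 = 1.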